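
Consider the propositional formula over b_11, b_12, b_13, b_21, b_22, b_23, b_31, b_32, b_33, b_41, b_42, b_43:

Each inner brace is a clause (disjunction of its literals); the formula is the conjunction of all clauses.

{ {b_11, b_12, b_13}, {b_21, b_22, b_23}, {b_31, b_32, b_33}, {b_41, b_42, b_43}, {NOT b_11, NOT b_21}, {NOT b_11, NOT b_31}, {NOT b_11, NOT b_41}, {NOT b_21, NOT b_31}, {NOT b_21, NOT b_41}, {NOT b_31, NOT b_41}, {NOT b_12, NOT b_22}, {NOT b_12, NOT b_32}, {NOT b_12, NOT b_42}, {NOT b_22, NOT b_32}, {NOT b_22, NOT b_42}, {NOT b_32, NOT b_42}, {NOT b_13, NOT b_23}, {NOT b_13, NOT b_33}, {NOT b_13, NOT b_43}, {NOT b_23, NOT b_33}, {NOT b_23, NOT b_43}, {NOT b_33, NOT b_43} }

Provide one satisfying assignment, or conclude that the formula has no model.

Try b_11 = false.
Try b_12 = true.
The clause (NOT b_22) is unit, so b_22 = false.
The clause (NOT b_32) is unit, so b_32 = false.
The clause (NOT b_42) is unit, so b_42 = false.
Try b_21 = true.
The clause (NOT b_31) is unit, so b_31 = false.
The clause (b_33) is unit, so b_33 = true.
The clause (NOT b_41) is unit, so b_41 = false.
The clause (b_43) is unit, so b_43 = true.
Now (NOT b_43) is unsatisfied and unit — conflict.
So b_21 must be the other value — set b_21 = false.
The clause (b_23) is unit, so b_23 = true.
The clause (NOT b_13) is unit, so b_13 = false.
The clause (NOT b_33) is unit, so b_33 = false.
The clause (b_31) is unit, so b_31 = true.
The clause (NOT b_41) is unit, so b_41 = false.
The clause (b_43) is unit, so b_43 = true.
Now (NOT b_43) is unsatisfied and unit — conflict.
Neither b_21 = true nor b_21 = false works.
So b_12 must be the other value — set b_12 = false.
The clause (b_13) is unit, so b_13 = true.
The clause (NOT b_23) is unit, so b_23 = false.
The clause (NOT b_33) is unit, so b_33 = false.
The clause (NOT b_43) is unit, so b_43 = false.
Try b_21 = true.
The clause (NOT b_31) is unit, so b_31 = false.
The clause (b_32) is unit, so b_32 = true.
The clause (NOT b_41) is unit, so b_41 = false.
The clause (b_42) is unit, so b_42 = true.
Now (NOT b_42) is unsatisfied and unit — conflict.
So b_21 must be the other value — set b_21 = false.
The clause (b_22) is unit, so b_22 = true.
The clause (NOT b_32) is unit, so b_32 = false.
The clause (b_31) is unit, so b_31 = true.
The clause (NOT b_41) is unit, so b_41 = false.
The clause (b_42) is unit, so b_42 = true.
Now (NOT b_42) is unsatisfied and unit — conflict.
Neither b_21 = true nor b_21 = false works.
Neither b_12 = true nor b_12 = false works.
So b_11 must be the other value — set b_11 = true.
The clause (NOT b_21) is unit, so b_21 = false.
The clause (NOT b_31) is unit, so b_31 = false.
The clause (NOT b_41) is unit, so b_41 = false.
Try b_22 = true.
The clause (NOT b_12) is unit, so b_12 = false.
The clause (NOT b_32) is unit, so b_32 = false.
The clause (b_33) is unit, so b_33 = true.
The clause (NOT b_42) is unit, so b_42 = false.
The clause (b_43) is unit, so b_43 = true.
Now (NOT b_43) is unsatisfied and unit — conflict.
So b_22 must be the other value — set b_22 = false.
The clause (b_23) is unit, so b_23 = true.
The clause (NOT b_13) is unit, so b_13 = false.
The clause (NOT b_33) is unit, so b_33 = false.
The clause (b_32) is unit, so b_32 = true.
The clause (NOT b_12) is unit, so b_12 = false.
The clause (NOT b_42) is unit, so b_42 = false.
The clause (b_43) is unit, so b_43 = true.
Now (NOT b_43) is unsatisfied and unit — conflict.
Neither b_22 = true nor b_22 = false works.
Neither b_11 = true nor b_11 = false works.

UNSATISFIABLE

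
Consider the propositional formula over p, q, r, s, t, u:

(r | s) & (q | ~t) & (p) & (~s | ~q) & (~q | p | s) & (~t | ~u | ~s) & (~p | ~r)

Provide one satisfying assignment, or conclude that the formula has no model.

p ↦ 1, q ↦ 0, r ↦ 0, s ↦ 1, t ↦ 0, u ↦ 1

From the singleton clause (p), p = 1.
From the singleton clause (~r), r = 0.
From the singleton clause (s), s = 1.
From the singleton clause (~q), q = 0.
From the singleton clause (~t), t = 0.
Every clause is now satisfied; u is unconstrained.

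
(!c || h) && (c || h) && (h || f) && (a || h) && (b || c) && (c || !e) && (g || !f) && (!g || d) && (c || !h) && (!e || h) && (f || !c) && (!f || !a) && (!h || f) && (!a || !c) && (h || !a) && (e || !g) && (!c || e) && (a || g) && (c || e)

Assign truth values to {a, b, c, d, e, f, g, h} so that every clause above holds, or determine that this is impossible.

a=false, b=true, c=true, d=true, e=true, f=true, g=true, h=true

Suppose c = true.
The clause (h) is unit, so h = true.
The clause (f) is unit, so f = true.
The clause (g) is unit, so g = true.
The clause (d) is unit, so d = true.
The clause (!a) is unit, so a = false.
The clause (e) is unit, so e = true.
All clauses hold; b can take either value.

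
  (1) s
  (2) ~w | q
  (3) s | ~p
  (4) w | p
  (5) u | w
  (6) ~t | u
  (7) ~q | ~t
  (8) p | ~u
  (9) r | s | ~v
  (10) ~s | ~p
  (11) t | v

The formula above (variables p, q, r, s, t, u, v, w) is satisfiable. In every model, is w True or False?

True

Suppose w = 0.
The clause (s) is unit, so s = 1.
The clause (p) is unit, so p = 1.
That conflicts with the unit clause (~p).
So every satisfying assignment has w = True.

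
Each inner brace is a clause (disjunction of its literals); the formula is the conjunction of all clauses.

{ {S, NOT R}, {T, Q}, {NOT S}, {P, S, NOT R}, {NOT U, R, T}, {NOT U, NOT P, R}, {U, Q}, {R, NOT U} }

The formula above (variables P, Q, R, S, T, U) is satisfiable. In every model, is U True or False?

False

Suppose U = true.
The clause (NOT S) is unit, so S = false.
The clause (NOT R) is unit, so R = false.
Now (R) is unsatisfied and unit — conflict.
So every satisfying assignment has U = False.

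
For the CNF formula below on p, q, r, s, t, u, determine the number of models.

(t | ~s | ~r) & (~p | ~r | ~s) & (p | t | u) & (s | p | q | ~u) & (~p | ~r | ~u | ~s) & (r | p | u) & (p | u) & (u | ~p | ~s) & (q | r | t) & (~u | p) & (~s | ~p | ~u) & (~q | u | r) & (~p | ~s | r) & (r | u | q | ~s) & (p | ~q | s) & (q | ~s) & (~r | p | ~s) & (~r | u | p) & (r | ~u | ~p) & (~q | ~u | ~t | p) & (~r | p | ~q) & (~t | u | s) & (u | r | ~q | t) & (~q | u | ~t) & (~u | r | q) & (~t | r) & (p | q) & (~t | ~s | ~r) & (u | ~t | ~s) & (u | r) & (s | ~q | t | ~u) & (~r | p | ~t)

There are 2^6 = 64 truth assignments over (p, q, r, s, t, u).
Split on q. With q = 1, the clauses containing q are satisfied and ~q drops from the rest; 2 of the 2^5 = 32 assignments to the other variables satisfy what remains.
With q = 0, by the same count on the reduced clause set, 3 assignments work.
(One model: p=T, q=F, r=T, s=F, t=F, u=F.)
Total: 2 + 3 = 5.

5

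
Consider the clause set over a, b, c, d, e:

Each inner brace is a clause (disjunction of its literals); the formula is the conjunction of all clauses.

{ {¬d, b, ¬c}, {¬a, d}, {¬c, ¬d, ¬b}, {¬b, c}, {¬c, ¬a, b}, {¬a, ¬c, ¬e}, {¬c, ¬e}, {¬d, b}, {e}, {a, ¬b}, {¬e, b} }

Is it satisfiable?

From the singleton clause (e), e = True.
From the singleton clause (¬c), c = False.
From the singleton clause (¬b), b = False.
But (b) is also a unit clause — contradiction.
No assignment satisfies every clause.

No, unsatisfiable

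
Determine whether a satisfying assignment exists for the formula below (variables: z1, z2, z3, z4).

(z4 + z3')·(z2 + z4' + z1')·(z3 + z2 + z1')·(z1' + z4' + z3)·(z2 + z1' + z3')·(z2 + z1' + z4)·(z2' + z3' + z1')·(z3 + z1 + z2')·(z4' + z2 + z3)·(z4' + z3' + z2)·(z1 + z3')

Try z4 = 0.
From the singleton clause (z3'), z3 = 0.
Try z2 = 0.
From the singleton clause (z1'), z1 = 0.
All clauses are satisfied.
A satisfying assignment: z1=0; z2=0; z3=0; z4=0.

Yes, satisfiable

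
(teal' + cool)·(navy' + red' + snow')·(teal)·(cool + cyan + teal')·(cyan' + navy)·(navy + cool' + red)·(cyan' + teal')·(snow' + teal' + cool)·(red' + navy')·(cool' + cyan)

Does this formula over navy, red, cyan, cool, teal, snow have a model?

No

From the singleton clause (teal), teal = 1.
From the singleton clause (cool), cool = 1.
From the singleton clause (cyan'), cyan = 0.
Now (cyan) is unsatisfied and unit — conflict.
No assignment satisfies every clause.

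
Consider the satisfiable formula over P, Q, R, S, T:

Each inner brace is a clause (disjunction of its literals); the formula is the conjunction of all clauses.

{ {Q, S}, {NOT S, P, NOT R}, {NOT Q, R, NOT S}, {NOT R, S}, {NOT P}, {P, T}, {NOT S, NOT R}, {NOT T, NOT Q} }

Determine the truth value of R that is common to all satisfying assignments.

Suppose R = true.
The clause (S) is unit, so S = true.
Now (NOT S) is unsatisfied and unit — conflict.
So every satisfying assignment has R = False.

False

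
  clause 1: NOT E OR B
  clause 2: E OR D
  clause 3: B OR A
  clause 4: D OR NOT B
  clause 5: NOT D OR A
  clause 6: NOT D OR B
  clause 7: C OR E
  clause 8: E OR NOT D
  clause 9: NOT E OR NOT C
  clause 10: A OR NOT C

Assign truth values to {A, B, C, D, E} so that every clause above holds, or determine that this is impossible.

A: true,  B: true,  C: false,  D: true,  E: true

Branch on E: set E = true.
(B) alone gives B = true.
(D) alone gives D = true.
(A) alone gives A = true.
(NOT C) alone gives C = false.
This assignment satisfies each clause.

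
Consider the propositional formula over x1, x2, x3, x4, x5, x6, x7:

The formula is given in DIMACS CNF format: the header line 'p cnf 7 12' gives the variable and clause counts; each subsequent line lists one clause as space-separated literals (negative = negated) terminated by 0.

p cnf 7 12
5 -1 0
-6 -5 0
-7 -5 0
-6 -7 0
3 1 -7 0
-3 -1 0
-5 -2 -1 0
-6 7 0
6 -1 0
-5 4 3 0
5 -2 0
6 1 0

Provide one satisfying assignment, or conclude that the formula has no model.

Branch on x5: set x5 = True.
(¬x6) alone gives x6 = False.
(¬x7) alone gives x7 = False.
(¬x1) alone gives x1 = False.
That conflicts with the unit clause (x1).
That branch fails; take x5 = False instead.
(¬x1) alone gives x1 = False.
(¬x2) alone gives x2 = False.
(x6) alone gives x6 = True.
(¬x7) alone gives x7 = False.
That conflicts with the unit clause (x7).
Both values of x5 lead to a conflict.

UNSATISFIABLE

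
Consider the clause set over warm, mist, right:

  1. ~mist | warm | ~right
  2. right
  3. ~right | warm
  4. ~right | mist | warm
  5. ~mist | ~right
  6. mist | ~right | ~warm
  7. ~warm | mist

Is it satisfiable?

No

(right) alone gives right = 1.
(warm) alone gives warm = 1.
(~mist) alone gives mist = 0.
That conflicts with the unit clause (mist).
No assignment satisfies every clause.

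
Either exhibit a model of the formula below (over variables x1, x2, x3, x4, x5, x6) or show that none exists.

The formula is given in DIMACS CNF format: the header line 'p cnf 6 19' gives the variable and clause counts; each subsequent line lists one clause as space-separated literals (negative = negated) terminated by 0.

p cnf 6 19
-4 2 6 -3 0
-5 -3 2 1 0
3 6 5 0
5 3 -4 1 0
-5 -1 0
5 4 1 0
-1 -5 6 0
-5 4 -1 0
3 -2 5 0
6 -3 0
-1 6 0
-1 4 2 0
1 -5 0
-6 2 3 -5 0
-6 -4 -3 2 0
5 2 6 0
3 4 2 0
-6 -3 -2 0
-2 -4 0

x1 ↦ True, x2 ↦ False, x3 ↦ False, x4 ↦ True, x5 ↦ False, x6 ↦ True

Try x5 = False.
Try x3 = False.
The clause (x6) is unit, so x6 = True.
The clause (¬x2) is unit, so x2 = False.
The clause (x4) is unit, so x4 = True.
The clause (x1) is unit, so x1 = True.
Every clause now holds.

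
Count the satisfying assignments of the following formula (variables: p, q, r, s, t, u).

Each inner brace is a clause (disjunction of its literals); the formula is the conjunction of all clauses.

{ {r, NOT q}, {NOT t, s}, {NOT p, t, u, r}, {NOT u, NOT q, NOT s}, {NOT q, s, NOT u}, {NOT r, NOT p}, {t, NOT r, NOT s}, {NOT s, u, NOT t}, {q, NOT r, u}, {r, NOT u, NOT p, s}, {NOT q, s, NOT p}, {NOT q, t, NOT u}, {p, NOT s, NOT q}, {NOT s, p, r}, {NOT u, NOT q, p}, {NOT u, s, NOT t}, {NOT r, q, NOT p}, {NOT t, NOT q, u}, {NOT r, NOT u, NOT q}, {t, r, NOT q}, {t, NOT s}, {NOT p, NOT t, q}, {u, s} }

There are 2^6 = 64 truth assignments over (p, q, r, s, t, u).
Split on u. With u = true, the clauses containing u are satisfied and NOT u drops from the rest; 3 of the 2^5 = 32 assignments to the other variables satisfy what remains.
With u = false, by the same count on the reduced clause set, 0 assignments work.
Total: 3 + 0 = 3.

3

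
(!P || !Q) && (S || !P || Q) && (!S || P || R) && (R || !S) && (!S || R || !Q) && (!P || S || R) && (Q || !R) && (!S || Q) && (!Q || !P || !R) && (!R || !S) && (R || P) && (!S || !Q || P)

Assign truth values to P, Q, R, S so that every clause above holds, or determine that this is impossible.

P: false; Q: true; R: true; S: false

Suppose P = false.
From the singleton clause (R), R = true.
From the singleton clause (Q), Q = true.
From the singleton clause (!S), S = false.
All clauses are satisfied.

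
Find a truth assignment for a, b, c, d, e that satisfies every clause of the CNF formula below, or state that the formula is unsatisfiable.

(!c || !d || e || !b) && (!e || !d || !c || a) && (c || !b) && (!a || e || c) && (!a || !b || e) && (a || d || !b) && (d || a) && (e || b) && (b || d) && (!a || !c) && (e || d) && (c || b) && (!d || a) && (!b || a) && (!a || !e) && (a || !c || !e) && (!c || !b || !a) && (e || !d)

UNSATISFIABLE

Try c = true.
Unit clause (!a) forces a = false.
Unit clause (d) forces d = true.
That conflicts with the unit clause (!d).
Backtrack on c: now try c = false.
Unit clause (!b) forces b = false.
That conflicts with the unit clause (b).
Both values of c lead to a conflict.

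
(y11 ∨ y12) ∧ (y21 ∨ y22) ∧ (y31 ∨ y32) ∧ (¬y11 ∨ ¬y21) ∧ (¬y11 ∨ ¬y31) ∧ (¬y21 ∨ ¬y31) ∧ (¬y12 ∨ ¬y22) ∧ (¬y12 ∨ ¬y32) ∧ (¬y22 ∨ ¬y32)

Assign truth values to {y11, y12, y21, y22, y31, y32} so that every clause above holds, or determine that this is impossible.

Try y11 = True.
Unit clause (¬y21) forces y21 = False.
Unit clause (y22) forces y22 = True.
Unit clause (¬y31) forces y31 = False.
Unit clause (y32) forces y32 = True.
Now (¬y32) is unsatisfied and unit — conflict.
So y11 must be the other value — set y11 = False.
Unit clause (y12) forces y12 = True.
Unit clause (¬y22) forces y22 = False.
Unit clause (y21) forces y21 = True.
Unit clause (¬y31) forces y31 = False.
Unit clause (y32) forces y32 = True.
Now (¬y32) is unsatisfied and unit — conflict.
Both values of y11 lead to a conflict.

UNSATISFIABLE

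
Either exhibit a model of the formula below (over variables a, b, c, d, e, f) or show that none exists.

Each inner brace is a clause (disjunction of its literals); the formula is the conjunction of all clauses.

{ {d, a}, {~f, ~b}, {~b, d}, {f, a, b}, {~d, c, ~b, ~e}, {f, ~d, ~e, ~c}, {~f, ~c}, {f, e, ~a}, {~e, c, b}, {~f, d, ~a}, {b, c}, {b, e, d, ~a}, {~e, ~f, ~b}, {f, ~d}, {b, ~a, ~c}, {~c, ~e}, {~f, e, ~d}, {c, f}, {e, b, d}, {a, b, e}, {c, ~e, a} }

UNSATISFIABLE

Suppose d = 1.
From the singleton clause (f), f = 1.
From the singleton clause (~b), b = 0.
From the singleton clause (~c), c = 0.
That conflicts with the unit clause (c).
Undo d and try d = 0.
From the singleton clause (a), a = 1.
From the singleton clause (~b), b = 0.
From the singleton clause (~f), f = 0.
From the singleton clause (e), e = 1.
From the singleton clause (c), c = 1.
That conflicts with the unit clause (~c).
Neither d = 1 nor d = 0 works.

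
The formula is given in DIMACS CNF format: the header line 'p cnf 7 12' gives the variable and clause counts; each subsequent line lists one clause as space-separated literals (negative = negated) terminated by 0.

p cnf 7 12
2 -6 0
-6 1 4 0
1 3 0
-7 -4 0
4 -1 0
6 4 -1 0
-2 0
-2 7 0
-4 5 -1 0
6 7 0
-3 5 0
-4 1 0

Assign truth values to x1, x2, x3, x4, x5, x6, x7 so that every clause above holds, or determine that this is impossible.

(¬x2) alone gives x2 = False.
(¬x6) alone gives x6 = False.
(x7) alone gives x7 = True.
(¬x4) alone gives x4 = False.
(¬x1) alone gives x1 = False.
(x3) alone gives x3 = True.
(x5) alone gives x5 = True.
All clauses are satisfied.

x1: False,  x2: False,  x3: True,  x4: False,  x5: True,  x6: False,  x7: True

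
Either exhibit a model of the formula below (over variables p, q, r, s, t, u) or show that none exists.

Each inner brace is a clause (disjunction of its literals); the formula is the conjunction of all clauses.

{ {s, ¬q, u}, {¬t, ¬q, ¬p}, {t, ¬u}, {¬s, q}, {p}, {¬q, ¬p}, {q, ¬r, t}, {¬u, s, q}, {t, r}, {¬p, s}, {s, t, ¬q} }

UNSATISFIABLE

(p) alone gives p = True.
(¬q) alone gives q = False.
(¬s) alone gives s = False.
But (s) is also a unit clause — contradiction.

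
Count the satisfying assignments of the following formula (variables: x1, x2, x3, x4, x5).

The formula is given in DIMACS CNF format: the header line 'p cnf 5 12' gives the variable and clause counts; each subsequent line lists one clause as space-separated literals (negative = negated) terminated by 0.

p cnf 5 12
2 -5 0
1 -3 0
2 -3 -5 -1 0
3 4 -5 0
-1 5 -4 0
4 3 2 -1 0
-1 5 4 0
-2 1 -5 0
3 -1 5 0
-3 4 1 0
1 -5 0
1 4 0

5

There are 2^5 = 32 truth assignments over (x1, x2, x3, x4, x5).
Split on x1. With x1 = True, the clauses containing x1 are satisfied and ¬x1 drops from the rest; 3 of the 2^4 = 16 assignments to the other variables satisfy what remains.
With x1 = False, by the same count on the reduced clause set, 2 assignments work.
Total: 3 + 2 = 5.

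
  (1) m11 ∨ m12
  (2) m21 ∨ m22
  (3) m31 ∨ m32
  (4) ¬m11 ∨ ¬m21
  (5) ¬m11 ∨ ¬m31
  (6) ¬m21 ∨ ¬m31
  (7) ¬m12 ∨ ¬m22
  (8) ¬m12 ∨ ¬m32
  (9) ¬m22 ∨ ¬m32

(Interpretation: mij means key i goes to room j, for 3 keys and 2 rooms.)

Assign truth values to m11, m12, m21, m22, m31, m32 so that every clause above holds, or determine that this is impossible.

Case m11 = True:
The clause (¬m21) is unit, so m21 = False.
The clause (m22) is unit, so m22 = True.
The clause (¬m31) is unit, so m31 = False.
The clause (m32) is unit, so m32 = True.
Now (¬m32) is unsatisfied and unit — conflict.
That branch fails; take m11 = False instead.
The clause (m12) is unit, so m12 = True.
The clause (¬m22) is unit, so m22 = False.
The clause (m21) is unit, so m21 = True.
The clause (¬m31) is unit, so m31 = False.
The clause (m32) is unit, so m32 = True.
Now (¬m32) is unsatisfied and unit — conflict.
Either choice for m11 ends in contradiction.

UNSATISFIABLE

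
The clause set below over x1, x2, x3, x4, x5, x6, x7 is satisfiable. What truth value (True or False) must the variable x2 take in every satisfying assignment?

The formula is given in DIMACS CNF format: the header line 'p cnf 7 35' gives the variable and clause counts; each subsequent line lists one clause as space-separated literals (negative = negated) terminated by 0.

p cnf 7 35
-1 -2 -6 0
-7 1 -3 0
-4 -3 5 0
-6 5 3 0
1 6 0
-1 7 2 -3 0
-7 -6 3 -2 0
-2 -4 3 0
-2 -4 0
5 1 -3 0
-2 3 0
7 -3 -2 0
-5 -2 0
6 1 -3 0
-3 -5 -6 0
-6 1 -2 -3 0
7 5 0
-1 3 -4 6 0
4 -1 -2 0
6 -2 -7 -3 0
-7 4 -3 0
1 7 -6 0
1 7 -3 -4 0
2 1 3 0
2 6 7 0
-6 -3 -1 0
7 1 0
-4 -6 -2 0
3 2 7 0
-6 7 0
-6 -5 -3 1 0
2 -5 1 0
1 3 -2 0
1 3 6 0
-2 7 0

Suppose x2 = True.
From the singleton clause (¬x4), x4 = False.
From the singleton clause (x3), x3 = True.
From the singleton clause (x7), x7 = True.
But (¬x7) is also a unit clause — contradiction.
So every satisfying assignment has x2 = False.

False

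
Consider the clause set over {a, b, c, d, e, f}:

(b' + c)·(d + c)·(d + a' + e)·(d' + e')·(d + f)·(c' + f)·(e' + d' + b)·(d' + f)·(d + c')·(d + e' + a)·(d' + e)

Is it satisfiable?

No, unsatisfiable

Case b = 0:
Case d = 1:
From the singleton clause (e'), e = 0.
Now (e) is unsatisfied and unit — conflict.
So d must be the other value — set d = 0.
From the singleton clause (c), c = 1.
Now (c') is unsatisfied and unit — conflict.
Both values of d lead to a conflict.
So b must be the other value — set b = 1.
From the singleton clause (c), c = 1.
From the singleton clause (f), f = 1.
From the singleton clause (d), d = 1.
From the singleton clause (e'), e = 0.
Now (e) is unsatisfied and unit — conflict.
Both values of b lead to a conflict.
No assignment satisfies every clause.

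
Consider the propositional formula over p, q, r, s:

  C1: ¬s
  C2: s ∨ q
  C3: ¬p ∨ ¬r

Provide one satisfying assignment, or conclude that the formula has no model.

p=False; q=True; r=True; s=False

From the singleton clause (¬s), s = False.
From the singleton clause (q), q = True.
Branch on p: set p = False.
No clause remains; r is free.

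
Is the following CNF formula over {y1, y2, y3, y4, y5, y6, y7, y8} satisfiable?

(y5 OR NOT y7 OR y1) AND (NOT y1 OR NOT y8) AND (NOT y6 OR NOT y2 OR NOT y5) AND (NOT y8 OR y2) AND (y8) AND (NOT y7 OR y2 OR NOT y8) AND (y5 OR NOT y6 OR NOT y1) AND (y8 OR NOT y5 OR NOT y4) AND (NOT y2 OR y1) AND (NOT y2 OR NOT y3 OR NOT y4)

The clause (y8) is unit, so y8 = true.
The clause (NOT y1) is unit, so y1 = false.
The clause (y2) is unit, so y2 = true.
Now (NOT y2) is unsatisfied and unit — conflict.
No assignment satisfies every clause.

No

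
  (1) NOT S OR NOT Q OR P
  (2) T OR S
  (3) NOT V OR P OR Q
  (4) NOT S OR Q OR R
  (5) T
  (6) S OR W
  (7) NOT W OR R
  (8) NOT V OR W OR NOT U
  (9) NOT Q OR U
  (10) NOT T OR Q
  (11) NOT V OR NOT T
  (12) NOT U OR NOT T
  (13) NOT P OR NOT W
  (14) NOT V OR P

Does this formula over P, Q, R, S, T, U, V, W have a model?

Unsatisfiable

From the singleton clause (T), T = true.
From the singleton clause (Q), Q = true.
From the singleton clause (U), U = true.
That conflicts with the unit clause (NOT U).
No assignment satisfies every clause.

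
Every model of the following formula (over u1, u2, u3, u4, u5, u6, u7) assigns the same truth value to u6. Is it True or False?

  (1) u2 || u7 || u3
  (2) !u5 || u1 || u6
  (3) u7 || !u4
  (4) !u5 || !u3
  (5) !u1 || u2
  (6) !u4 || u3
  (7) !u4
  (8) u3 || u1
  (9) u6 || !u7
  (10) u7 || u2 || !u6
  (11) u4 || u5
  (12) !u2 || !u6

Suppose u6 = true.
The clause (!u4) is unit, so u4 = false.
The clause (u5) is unit, so u5 = true.
The clause (!u3) is unit, so u3 = false.
The clause (u1) is unit, so u1 = true.
The clause (u2) is unit, so u2 = true.
But (!u2) is also a unit clause — contradiction.
So every satisfying assignment has u6 = False.

False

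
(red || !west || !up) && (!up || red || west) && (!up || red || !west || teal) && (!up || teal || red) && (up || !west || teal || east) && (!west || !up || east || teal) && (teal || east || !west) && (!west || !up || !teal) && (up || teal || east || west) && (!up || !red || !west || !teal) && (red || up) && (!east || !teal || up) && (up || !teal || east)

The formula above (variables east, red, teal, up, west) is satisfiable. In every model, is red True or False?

Suppose red = false.
Unit clause (up) forces up = true.
Unit clause (!west) forces west = false.
But (west) is also a unit clause — contradiction.
So every satisfying assignment has red = True.

True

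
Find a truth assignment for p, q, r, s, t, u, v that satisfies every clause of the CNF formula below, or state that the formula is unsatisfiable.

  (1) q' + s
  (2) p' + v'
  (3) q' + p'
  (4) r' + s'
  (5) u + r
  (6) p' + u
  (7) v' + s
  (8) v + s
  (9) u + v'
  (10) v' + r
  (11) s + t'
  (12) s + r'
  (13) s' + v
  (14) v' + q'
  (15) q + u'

UNSATISFIABLE

Case q = 0:
(u') alone gives u = 0.
(r) alone gives r = 1.
(s') alone gives s = 0.
That conflicts with the unit clause (s).
That branch fails; take q = 1 instead.
(s) alone gives s = 1.
(p') alone gives p = 0.
(r') alone gives r = 0.
(u) alone gives u = 1.
(v') alone gives v = 0.
That conflicts with the unit clause (v).
Both values of q lead to a conflict.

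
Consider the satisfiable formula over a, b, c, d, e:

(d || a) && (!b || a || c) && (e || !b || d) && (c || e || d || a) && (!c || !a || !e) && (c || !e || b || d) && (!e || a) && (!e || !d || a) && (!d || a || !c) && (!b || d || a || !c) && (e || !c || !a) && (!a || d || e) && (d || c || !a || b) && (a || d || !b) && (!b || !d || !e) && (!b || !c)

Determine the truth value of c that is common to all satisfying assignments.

False

Suppose c = true.
(!b) alone gives b = false.
Try d = true.
(a) alone gives a = true.
(!e) alone gives e = false.
That conflicts with the unit clause (e).
Undo d and try d = false.
(a) alone gives a = true.
(!e) alone gives e = false.
That conflicts with the unit clause (e).
Either choice for d ends in contradiction.
So every satisfying assignment has c = False.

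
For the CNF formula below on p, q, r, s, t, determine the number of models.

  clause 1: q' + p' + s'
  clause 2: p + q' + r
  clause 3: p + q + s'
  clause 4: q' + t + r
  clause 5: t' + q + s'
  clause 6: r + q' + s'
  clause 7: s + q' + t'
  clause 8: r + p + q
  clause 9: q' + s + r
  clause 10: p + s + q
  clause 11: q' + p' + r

10

There are 2^5 = 32 truth assignments over (p, q, r, s, t).
Split on t. With t = 1, the clauses containing t are satisfied and t' drops from the rest; 3 of the 2^4 = 16 assignments to the other variables satisfy what remains.
With t = 0, by the same count on the reduced clause set, 7 assignments work.
Total: 3 + 7 = 10.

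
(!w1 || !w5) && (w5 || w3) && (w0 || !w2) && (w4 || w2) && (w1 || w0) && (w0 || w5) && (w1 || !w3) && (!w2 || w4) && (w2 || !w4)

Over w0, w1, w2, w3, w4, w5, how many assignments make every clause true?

2

There are 2^6 = 64 truth assignments over (w0, w1, w2, w3, w4, w5).
Split on w1. With w1 = true, the clauses containing w1 are satisfied and !w1 drops from the rest; 1 of the 2^5 = 32 assignments to the other variables satisfy what remains.
With w1 = false, by the same count on the reduced clause set, 1 assignment works.
(One model: w0=T, w1=F, w2=T, w3=F, w4=T, w5=T.)
Total: 1 + 1 = 2.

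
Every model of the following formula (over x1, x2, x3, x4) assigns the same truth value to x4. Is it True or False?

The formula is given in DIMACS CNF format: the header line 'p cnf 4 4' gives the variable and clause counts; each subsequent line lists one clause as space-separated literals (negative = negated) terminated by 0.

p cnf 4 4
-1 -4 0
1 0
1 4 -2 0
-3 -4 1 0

False

Suppose x4 = True.
The clause (¬x1) is unit, so x1 = False.
That conflicts with the unit clause (x1).
So every satisfying assignment has x4 = False.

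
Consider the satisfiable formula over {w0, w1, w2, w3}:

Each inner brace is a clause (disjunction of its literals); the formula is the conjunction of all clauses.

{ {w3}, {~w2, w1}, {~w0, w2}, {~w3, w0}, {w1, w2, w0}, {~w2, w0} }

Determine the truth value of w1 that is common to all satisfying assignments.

True

Suppose w1 = 0.
(w3) alone gives w3 = 1.
(~w2) alone gives w2 = 0.
(~w0) alone gives w0 = 0.
That conflicts with the unit clause (w0).
So every satisfying assignment has w1 = True.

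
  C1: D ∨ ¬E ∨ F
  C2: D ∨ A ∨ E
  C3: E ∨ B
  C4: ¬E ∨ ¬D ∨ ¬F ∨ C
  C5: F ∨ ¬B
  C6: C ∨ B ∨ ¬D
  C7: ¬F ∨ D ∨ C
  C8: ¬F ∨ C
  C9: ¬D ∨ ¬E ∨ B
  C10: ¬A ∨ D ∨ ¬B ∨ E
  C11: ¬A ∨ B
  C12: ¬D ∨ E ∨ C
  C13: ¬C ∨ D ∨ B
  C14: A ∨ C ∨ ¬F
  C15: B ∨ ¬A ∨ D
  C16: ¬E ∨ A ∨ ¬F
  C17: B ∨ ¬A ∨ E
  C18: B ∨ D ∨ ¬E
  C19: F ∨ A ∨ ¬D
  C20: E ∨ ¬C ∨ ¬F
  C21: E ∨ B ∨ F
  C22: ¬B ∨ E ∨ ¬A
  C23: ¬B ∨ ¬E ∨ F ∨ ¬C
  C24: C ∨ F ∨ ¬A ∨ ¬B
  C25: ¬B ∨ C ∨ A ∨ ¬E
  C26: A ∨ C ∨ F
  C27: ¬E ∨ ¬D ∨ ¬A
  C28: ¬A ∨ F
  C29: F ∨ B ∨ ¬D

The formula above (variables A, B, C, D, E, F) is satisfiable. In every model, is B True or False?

True

Suppose B = False.
Unit clause (E) forces E = True.
Unit clause (¬D) forces D = False.
Now (D) is unsatisfied and unit — conflict.
So every satisfying assignment has B = True.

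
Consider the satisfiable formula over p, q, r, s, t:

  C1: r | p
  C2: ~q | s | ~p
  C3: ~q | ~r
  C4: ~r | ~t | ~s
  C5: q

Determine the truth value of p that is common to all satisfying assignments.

Suppose p = 0.
The clause (r) is unit, so r = 1.
The clause (~q) is unit, so q = 0.
Now (q) is unsatisfied and unit — conflict.
So every satisfying assignment has p = True.

True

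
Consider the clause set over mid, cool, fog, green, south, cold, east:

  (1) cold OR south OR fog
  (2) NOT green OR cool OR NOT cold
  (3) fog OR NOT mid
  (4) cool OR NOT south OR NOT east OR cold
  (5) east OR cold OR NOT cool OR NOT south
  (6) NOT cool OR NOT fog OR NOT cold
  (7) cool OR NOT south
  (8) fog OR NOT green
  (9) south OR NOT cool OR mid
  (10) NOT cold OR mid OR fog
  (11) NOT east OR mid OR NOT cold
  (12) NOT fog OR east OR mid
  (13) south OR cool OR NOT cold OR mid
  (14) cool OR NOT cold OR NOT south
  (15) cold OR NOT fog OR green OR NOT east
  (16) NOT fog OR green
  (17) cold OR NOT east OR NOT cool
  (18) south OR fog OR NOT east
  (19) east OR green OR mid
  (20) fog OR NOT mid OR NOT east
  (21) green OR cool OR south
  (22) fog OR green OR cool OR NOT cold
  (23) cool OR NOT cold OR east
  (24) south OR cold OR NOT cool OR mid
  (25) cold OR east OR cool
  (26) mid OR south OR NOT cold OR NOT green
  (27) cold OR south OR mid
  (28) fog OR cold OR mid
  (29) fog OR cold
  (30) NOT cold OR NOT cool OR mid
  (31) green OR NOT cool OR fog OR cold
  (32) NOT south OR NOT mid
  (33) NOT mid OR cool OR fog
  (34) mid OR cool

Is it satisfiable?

Suppose fog = true.
(green) alone gives green = true.
Suppose cool = false.
(NOT cold) alone gives cold = false.
(NOT south) alone gives south = false.
(east) alone gives east = true.
(mid) alone gives mid = true.
All clauses are satisfied.
A satisfying assignment: mid: true,  cool: false,  fog: true,  green: true,  south: false,  cold: false,  east: true.

Yes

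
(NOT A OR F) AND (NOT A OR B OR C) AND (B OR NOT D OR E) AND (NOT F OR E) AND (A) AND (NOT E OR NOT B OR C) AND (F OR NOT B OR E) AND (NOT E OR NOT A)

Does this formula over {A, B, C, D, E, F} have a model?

No

Unit clause (A) forces A = true.
Unit clause (F) forces F = true.
Unit clause (E) forces E = true.
But (NOT E) is also a unit clause — contradiction.
No assignment satisfies every clause.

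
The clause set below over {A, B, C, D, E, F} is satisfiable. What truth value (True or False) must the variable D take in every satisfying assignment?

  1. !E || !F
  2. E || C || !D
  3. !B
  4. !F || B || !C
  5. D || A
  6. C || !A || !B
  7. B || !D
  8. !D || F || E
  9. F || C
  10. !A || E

Suppose D = true.
From the singleton clause (!B), B = false.
Now (B) is unsatisfied and unit — conflict.
So every satisfying assignment has D = False.

False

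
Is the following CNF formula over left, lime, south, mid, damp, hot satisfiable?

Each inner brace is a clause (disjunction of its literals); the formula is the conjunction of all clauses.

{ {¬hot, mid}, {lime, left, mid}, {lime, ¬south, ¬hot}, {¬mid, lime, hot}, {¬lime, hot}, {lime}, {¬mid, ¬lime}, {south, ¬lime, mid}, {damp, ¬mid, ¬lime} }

From the singleton clause (lime), lime = True.
From the singleton clause (hot), hot = True.
From the singleton clause (mid), mid = True.
But (¬mid) is also a unit clause — contradiction.
No assignment satisfies every clause.

No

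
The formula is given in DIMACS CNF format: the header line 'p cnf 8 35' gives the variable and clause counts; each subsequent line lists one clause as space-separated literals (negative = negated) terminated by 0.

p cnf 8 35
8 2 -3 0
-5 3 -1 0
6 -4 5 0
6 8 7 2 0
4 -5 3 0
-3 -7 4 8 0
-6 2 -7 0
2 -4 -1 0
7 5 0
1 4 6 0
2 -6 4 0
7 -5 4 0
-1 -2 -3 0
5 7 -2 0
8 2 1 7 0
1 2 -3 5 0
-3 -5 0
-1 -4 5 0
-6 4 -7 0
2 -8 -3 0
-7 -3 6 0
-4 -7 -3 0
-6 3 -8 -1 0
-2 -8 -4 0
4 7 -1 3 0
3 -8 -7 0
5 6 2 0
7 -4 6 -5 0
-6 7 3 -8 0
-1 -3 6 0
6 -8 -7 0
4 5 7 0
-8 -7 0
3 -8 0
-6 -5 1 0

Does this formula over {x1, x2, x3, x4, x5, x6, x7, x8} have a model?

Yes, satisfiable

Case x7 = True:
From the singleton clause (¬x8), x8 = False.
Case x2 = True:
Case x3 = False:
Case x5 = True:
From the singleton clause (¬x1), x1 = False.
From the singleton clause (x4), x4 = True.
From the singleton clause (¬x6), x6 = False.
Every clause now holds.
A satisfying assignment: x1 ↦ False,  x2 ↦ True,  x3 ↦ False,  x4 ↦ True,  x5 ↦ True,  x6 ↦ False,  x7 ↦ True,  x8 ↦ False.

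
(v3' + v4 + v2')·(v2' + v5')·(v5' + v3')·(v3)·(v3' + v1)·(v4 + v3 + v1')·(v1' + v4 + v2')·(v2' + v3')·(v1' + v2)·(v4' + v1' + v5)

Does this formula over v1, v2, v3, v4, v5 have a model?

From the singleton clause (v3), v3 = 1.
From the singleton clause (v5'), v5 = 0.
From the singleton clause (v1), v1 = 1.
From the singleton clause (v2'), v2 = 0.
Now (v2) is unsatisfied and unit — conflict.
No assignment satisfies every clause.

No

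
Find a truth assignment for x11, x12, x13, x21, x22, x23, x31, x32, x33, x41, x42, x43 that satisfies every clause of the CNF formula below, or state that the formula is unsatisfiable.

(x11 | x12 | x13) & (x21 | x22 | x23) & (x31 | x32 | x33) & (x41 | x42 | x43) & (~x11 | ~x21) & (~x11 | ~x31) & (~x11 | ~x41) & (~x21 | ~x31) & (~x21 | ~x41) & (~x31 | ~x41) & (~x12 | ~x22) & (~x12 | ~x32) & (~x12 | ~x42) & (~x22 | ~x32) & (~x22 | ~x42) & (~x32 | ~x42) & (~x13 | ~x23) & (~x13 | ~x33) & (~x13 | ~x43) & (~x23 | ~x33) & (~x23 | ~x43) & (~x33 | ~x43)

UNSATISFIABLE

Case x11 = 0:
Case x12 = 1:
From the singleton clause (~x22), x22 = 0.
From the singleton clause (~x32), x32 = 0.
From the singleton clause (~x42), x42 = 0.
Case x21 = 1:
From the singleton clause (~x31), x31 = 0.
From the singleton clause (x33), x33 = 1.
From the singleton clause (~x41), x41 = 0.
From the singleton clause (x43), x43 = 1.
That conflicts with the unit clause (~x43).
That branch fails; take x21 = 0 instead.
From the singleton clause (x23), x23 = 1.
From the singleton clause (~x13), x13 = 0.
From the singleton clause (~x33), x33 = 0.
From the singleton clause (x31), x31 = 1.
From the singleton clause (~x41), x41 = 0.
From the singleton clause (x43), x43 = 1.
That conflicts with the unit clause (~x43).
Both values of x21 lead to a conflict.
That branch fails; take x12 = 0 instead.
From the singleton clause (x13), x13 = 1.
From the singleton clause (~x23), x23 = 0.
From the singleton clause (~x33), x33 = 0.
From the singleton clause (~x43), x43 = 0.
Case x21 = 1:
From the singleton clause (~x31), x31 = 0.
From the singleton clause (x32), x32 = 1.
From the singleton clause (~x41), x41 = 0.
From the singleton clause (x42), x42 = 1.
That conflicts with the unit clause (~x42).
That branch fails; take x21 = 0 instead.
From the singleton clause (x22), x22 = 1.
From the singleton clause (~x32), x32 = 0.
From the singleton clause (x31), x31 = 1.
From the singleton clause (~x41), x41 = 0.
From the singleton clause (x42), x42 = 1.
That conflicts with the unit clause (~x42).
Both values of x21 lead to a conflict.
Both values of x12 lead to a conflict.
That branch fails; take x11 = 1 instead.
From the singleton clause (~x21), x21 = 0.
From the singleton clause (~x31), x31 = 0.
From the singleton clause (~x41), x41 = 0.
Case x22 = 1:
From the singleton clause (~x12), x12 = 0.
From the singleton clause (~x32), x32 = 0.
From the singleton clause (x33), x33 = 1.
From the singleton clause (~x42), x42 = 0.
From the singleton clause (x43), x43 = 1.
That conflicts with the unit clause (~x43).
That branch fails; take x22 = 0 instead.
From the singleton clause (x23), x23 = 1.
From the singleton clause (~x13), x13 = 0.
From the singleton clause (~x33), x33 = 0.
From the singleton clause (x32), x32 = 1.
From the singleton clause (~x12), x12 = 0.
From the singleton clause (~x42), x42 = 0.
From the singleton clause (x43), x43 = 1.
That conflicts with the unit clause (~x43).
Both values of x22 lead to a conflict.
Both values of x11 lead to a conflict.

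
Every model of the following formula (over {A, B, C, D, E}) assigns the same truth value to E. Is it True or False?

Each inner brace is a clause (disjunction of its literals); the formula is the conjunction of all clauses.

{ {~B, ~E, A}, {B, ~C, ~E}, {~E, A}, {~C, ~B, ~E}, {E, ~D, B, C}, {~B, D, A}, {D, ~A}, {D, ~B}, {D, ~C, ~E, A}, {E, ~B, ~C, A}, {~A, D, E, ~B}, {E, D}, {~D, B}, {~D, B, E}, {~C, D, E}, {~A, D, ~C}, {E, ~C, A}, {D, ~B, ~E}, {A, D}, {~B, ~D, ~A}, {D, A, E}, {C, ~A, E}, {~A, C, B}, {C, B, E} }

False

Suppose E = 1.
Unit clause (A) forces A = 1.
Unit clause (D) forces D = 1.
Unit clause (B) forces B = 1.
Now (~B) is unsatisfied and unit — conflict.
So every satisfying assignment has E = False.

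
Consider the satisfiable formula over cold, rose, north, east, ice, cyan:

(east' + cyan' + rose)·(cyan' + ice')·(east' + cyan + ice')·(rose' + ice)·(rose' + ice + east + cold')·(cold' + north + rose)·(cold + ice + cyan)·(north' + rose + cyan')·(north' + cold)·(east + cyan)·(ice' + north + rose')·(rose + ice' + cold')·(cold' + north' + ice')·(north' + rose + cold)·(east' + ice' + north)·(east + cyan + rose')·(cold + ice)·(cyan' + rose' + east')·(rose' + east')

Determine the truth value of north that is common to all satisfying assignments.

Suppose north = 0.
Branch on cyan: set cyan = 0.
From the singleton clause (east), east = 1.
From the singleton clause (ice'), ice = 0.
From the singleton clause (rose'), rose = 0.
From the singleton clause (cold'), cold = 0.
That conflicts with the unit clause (cold).
Backtrack on cyan: now try cyan = 1.
From the singleton clause (ice'), ice = 0.
From the singleton clause (rose'), rose = 0.
From the singleton clause (east'), east = 0.
From the singleton clause (cold'), cold = 0.
That conflicts with the unit clause (cold).
Either choice for cyan ends in contradiction.
So every satisfying assignment has north = True.

True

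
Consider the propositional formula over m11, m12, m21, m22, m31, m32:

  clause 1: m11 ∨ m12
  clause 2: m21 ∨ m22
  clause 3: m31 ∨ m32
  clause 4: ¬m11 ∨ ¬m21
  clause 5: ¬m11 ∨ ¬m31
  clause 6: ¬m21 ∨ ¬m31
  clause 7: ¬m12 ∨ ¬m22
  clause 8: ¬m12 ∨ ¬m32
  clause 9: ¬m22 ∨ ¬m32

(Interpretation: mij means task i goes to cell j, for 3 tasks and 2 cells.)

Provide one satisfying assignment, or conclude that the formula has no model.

Try m11 = True.
(¬m21) alone gives m21 = False.
(m22) alone gives m22 = True.
(¬m31) alone gives m31 = False.
(m32) alone gives m32 = True.
That conflicts with the unit clause (¬m32).
Backtrack on m11: now try m11 = False.
(m12) alone gives m12 = True.
(¬m22) alone gives m22 = False.
(m21) alone gives m21 = True.
(¬m31) alone gives m31 = False.
(m32) alone gives m32 = True.
That conflicts with the unit clause (¬m32).
Both values of m11 lead to a conflict.

UNSATISFIABLE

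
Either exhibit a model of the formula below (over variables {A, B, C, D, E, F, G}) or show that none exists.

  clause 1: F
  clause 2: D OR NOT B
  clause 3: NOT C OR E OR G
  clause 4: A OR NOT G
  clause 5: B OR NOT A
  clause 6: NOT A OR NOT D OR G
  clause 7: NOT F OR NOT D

A: false, B: false, C: false, D: false, E: false, F: true, G: false

From the singleton clause (F), F = true.
From the singleton clause (NOT D), D = false.
From the singleton clause (NOT B), B = false.
From the singleton clause (NOT A), A = false.
From the singleton clause (NOT G), G = false.
Try C = false.
No clause remains; E is free.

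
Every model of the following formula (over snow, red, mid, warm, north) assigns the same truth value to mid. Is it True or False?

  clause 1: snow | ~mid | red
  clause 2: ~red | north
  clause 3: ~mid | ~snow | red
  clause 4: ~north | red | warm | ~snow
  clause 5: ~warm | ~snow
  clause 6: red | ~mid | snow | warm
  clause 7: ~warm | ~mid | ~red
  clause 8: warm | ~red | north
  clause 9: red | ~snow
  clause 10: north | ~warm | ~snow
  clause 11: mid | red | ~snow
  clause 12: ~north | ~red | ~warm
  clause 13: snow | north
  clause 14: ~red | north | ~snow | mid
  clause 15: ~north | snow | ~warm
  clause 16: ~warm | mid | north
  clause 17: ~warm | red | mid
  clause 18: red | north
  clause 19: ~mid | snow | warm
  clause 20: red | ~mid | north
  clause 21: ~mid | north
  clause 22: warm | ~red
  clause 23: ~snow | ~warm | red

Suppose mid = 1.
The clause (north) is unit, so north = 1.
Branch on snow: set snow = 1.
The clause (red) is unit, so red = 1.
The clause (~warm) is unit, so warm = 0.
Now (warm) is unsatisfied and unit — conflict.
So snow must be the other value — set snow = 0.
The clause (red) is unit, so red = 1.
The clause (~warm) is unit, so warm = 0.
Now (warm) is unsatisfied and unit — conflict.
Both values of snow lead to a conflict.
So every satisfying assignment has mid = False.

False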